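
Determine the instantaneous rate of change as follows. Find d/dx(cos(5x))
Chain rule: d/dx[cos(u)]=-sin(u)·u' where u=5x
u'=5

Answer: -5·sin(5x)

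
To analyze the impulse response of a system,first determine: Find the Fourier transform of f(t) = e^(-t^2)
The Fourier transform of a Gaussian e^(-t^2) is sqrt(pi)*e^(-omega^2/4).
With a=1: F(omega)=sqrt(pi)*e^(-omega^2/4)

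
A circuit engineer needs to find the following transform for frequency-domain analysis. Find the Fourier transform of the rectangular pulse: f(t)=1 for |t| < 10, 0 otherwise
F(omega) = integral from -10 to 10 of e^(-j*omega*t) dt
= 2*sin(10*omega)/omega = 20*sinc(10*omega/pi)

Answer: 2*sin(10*omega)/omega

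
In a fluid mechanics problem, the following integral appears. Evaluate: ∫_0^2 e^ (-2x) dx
Antiderivative: (1/(-2))e^(-2x)
Evaluate: (1/(-2))(e^-4-1)

Answer: (e^-4-1)/(-2)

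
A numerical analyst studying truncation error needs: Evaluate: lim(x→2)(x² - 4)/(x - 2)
Factor: (x² - 4)=(x-2)(x + 2)
Cancel (x-2): lim(x→2) (x + 2)=4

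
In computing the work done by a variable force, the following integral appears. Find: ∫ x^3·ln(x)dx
By parts: u = ln(x), dv = x^3 dx
du = 1/x dx, v = x^4/4
= x^4·ln(x)/4 - ∫ x^3/4 dx
= x^4·ln(x)/4 - x^4/16+C

Answer: x^4(ln(x)/4-1/16)+C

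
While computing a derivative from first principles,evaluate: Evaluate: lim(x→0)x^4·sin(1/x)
Squeeze theorem: -|x^4| ≤ x^4·sin(1/x) ≤ |x^4|
Since x^4 → 0 as x → 0, by squeeze theorem the limit is 0

Answer: 0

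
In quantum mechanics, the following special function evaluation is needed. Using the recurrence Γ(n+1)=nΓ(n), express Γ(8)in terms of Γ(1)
Γ(8) = 7Γ(7) = 7·6Γ(6) = ... = 7!·Γ(1) = 5040·Γ(1)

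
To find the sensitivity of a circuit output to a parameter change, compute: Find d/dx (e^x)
Chain rule: d/dx[e^u]=e^u · u' where u=x
u'=1

Answer: 1·e^x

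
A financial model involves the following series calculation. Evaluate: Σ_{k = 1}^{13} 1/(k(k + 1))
Partial fractions: 1/(k(k + 1))=1/k - 1/(k + 1)
Telescoping sum: 1(1 - 1/14)=1·13/14

Answer: 13/14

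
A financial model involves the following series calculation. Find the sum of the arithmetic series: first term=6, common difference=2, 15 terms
Last term: a_n = 6 + (15 - 1)·2 = 34
Sum = n(a_1 + a_n)/2 = 15(6 + 34)/2 = 300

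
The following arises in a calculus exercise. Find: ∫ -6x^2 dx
Using power rule: ∫ -6x^2 dx = -6/3 x^3+C = -2x^3+C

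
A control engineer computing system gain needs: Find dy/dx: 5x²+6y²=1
Differentiate: 10x + 12y·(dy/dx)=0
dy/dx=-10x/(12y)=-(5/6)·(x/y)

Answer: dy/dx=-(5/6)·(x/y)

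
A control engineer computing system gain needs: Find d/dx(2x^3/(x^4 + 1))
Quotient rule: (f/g)'=(f'g - fg')/g²
f=2x^3, f'=6x^2
g=x^4 + 1, g'=4x^3

Answer: (6x^2·(x^4 + 1) - 8x^6)/(x^4 + 1)²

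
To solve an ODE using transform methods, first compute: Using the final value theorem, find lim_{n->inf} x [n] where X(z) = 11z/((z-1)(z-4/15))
Final value theorem: lim x[n] = lim_{z->1} (z-1) * X(z)
(z-1) * X(z) = 11z/(z-4/15)
As z->1: 11/(1 - 4/15) = 11/(11/15) = 15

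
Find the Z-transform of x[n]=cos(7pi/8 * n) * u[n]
Z{cos(w0*n)*u[n]} = z(z - cos(w0))/(z^2 - 2z*cos(w0) + 1)
With w0 = 7pi/8: X(z) = z(z - cos(7pi/8))/(z^2 - 2z*cos(7pi/8) + 1)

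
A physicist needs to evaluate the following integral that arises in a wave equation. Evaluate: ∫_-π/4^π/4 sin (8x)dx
Antiderivative: -cos(8x)/8
Evaluate at bounds: [-cos(8·π/4)/8] - [-cos(8·-π/4)/8]
= (-(1) + (1))/8 = 0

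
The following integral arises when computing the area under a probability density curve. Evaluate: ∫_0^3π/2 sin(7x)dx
Antiderivative: -cos(7x)/7
Evaluate at bounds: [-cos(7·3π/2)/7] - [-cos(7·0)/7]
=(-(0)+(1))/7=1/7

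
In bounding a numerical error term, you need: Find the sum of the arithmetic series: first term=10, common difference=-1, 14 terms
Last term: a_n=10 + (14 - 1)·-1=-3
Sum=n(a_1 + a_n)/2=14(10 + (-3))/2=49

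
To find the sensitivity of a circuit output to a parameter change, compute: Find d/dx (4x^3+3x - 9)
Power rule: d/dx(ax^n) = n·a·x^(n-1)
Term by term: 12·x^2 + 3

Answer: 12x^2 + 3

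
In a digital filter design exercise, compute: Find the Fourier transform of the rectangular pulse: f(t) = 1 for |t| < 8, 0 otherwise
F(omega)=integral from -8 to 8 of e^(-j * omega * t) dt
=2 * sin(8 * omega)/omega=16 * sinc(8 * omega/pi)

Answer: 2 * sin(8 * omega)/omega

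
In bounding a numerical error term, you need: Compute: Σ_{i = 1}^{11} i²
Using formula: Σ i^2 = n(n+1)(2n+1)/6 = 11·12·23/6 = 506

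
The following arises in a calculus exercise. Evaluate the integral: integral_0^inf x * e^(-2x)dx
This is a Gamma integral. Substitute u=2x (du=2 dx):
integral_0^inf x*e^(-2x) dx=(1/2^2) integral_0^inf u^1*e^(-u) du
=Gamma(2)/2^2=1!/2^2=1/4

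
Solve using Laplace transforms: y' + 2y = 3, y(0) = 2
Take L of both sides: sY(s) - 2 + 2Y(s) = 3/s
Y(s)(s + 2) = 3/s + 2
Y(s) = 3/(s(s + 2)) + 2/(s + 2)
Partial fractions: 3/(s(s + 2)) = (3/2)/s - (3/2)/(s + 2)
So Y(s) = (3/2)/s + (1/2)/(s + 2)
Inverse transform (L^(-1){1/s} = 1, L^(-1){1/(s + 2)} = e^(-2t)):

Answer: y(t) = 3/2 + (1/2)·e^(-2t)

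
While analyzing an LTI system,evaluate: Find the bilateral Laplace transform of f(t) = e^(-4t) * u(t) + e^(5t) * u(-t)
For e^(-4t) * u(t): L=1/(s + 4), Re(s) > -4
For e^(5t) * u(-t): L=-1/(s-5), Re(s) < 5
Combined: F(s)=1/(s + 4) - 1/(s-5), -4 < Re(s) < 5

Answer: 1/(s + 4) - 1/(s-5), ROC: -4 < Re(s) < 5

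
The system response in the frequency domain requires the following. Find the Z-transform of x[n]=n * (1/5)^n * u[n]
Using the property Z{n * a^n * u[n]}=az/(z-a)^2
With a=1/5: X(z)=(1/5)z/(z - 1/5)^2, |z| > 1/5

Answer: (1/5)z/(z - 1/5)^2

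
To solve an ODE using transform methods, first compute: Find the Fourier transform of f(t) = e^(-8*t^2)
The Fourier transform of a Gaussian e^(-a*t^2) is sqrt(pi/a)*e^(-omega^2/(4a)).
With a=8: F(omega)=sqrt(pi/8)*e^(-omega^2/32)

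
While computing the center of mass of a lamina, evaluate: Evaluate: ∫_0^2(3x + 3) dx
Step 1: Find antiderivative F(x)=(3/2)x^2 + 3x
Step 2: F(2) - F(0)=12 - (0)=12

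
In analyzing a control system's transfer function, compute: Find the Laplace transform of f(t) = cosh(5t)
L{cosh(at)}=s/(s²-a²)
L{cosh(5t)}=s/(s²-25)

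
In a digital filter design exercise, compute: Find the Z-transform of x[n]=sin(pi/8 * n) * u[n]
Z{sin(w0*n)*u[n]} = z*sin(w0)/(z^2 - 2z*cos(w0) + 1)
With w0 = pi/8: X(z) = z*sin(pi/8)/(z^2 - 2z*cos(pi/8) + 1)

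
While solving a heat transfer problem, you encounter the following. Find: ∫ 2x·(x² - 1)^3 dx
Let u=x² - 1, du=2x dx
∫ u^3 du=u^4/4+C

Answer: (x² - 1)^4/4+C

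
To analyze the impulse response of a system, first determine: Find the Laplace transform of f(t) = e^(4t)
L{e^(at)} = 1/(s-a)
L{e^(4t)} = 1/(s-4)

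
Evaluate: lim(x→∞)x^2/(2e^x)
Apply L'Hôpital 2 times (∞/∞ each time):
Eventually get 2!/(2e^x) → 0

Answer: 0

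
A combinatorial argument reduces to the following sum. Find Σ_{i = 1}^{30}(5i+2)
= 5·Σ i + 2·30 = 5·465 + 60 = 2385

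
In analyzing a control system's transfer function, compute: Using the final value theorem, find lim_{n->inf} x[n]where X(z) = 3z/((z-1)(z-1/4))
Final value theorem: lim x[n] = lim_{z->1} (z-1)*X(z)
(z-1)*X(z) = 3z/(z-1/4)
As z->1: 3/(1-1/4) = 3/(3/4) = 4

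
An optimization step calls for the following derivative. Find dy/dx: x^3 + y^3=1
Differentiate: 3x^2+3y^2·(dy/dx)=0
dy/dx=-3x^2/(3y^2)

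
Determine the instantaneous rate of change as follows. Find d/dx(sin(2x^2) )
Chain rule: d/dx[sin(u)] = cos(u)·u' where u = 2x^2
u' = 4x

Answer: 4x·cos(2x^2)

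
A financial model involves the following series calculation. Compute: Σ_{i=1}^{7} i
Using formula: Σ i^1=n(n+1)/2=7·8/2=28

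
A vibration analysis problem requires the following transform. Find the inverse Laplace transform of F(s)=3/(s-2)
L^(-1){3/(s-a)} = c·e^(at)
Here a = 2, c = 3

Answer: 3e^(2t)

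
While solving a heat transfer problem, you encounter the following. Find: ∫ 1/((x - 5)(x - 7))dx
Partial fractions: 1/((x-5)(x-7)) = A/(x-5)+B/(x-7)
A = -1/2, B = 1/2
∫ [-1/2· 1/(x-5)+1/2· 1/(x-7)] dx
= (1/2)[ln|x-7| - ln|x-5|]+C

Answer: (1/2)·ln|(x-7)/(x-5)|+C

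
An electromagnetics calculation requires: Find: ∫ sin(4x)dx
Using substitution u=4x: ∫ sin(u) du/4=-cos(u)/4+C

Answer: (-1/4)cos(4x)+C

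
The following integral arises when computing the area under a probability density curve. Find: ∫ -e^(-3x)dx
Since d/dx[e^(-3x)] = -3e^(-3x), we get 1/3 e^(-3x)+C

Answer: (1/3)e^(-3x)+C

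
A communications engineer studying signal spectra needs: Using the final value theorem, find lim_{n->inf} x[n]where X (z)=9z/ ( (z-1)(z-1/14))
Final value theorem: lim x[n]=lim_{z->1} (z-1)*X(z)
(z-1)*X(z)=9z/(z-1/14)
As z->1: 9/(1-1/14)=9/(13/14)=126/13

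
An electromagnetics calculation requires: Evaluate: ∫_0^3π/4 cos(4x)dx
Antiderivative: sin(4x)/4
Evaluate at bounds: [sin(4·3π/4)/4] - [sin(4·0)/4]
=((0) - (0))/4=0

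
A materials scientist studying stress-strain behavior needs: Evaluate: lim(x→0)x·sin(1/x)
Squeeze theorem: -|x| ≤ x·sin(1/x) ≤ |x|
Since x → 0 as x → 0, by squeeze theorem the limit is 0

Answer: 0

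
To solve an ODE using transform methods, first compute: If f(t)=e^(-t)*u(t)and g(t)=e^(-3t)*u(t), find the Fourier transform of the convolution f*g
By the convolution theorem: F{f * g}=F(omega) * G(omega)
F(omega)=1/(1+j * omega), G(omega)=1/(3+j * omega)
F{f * g}=1/((1+j * omega)(3+j * omega))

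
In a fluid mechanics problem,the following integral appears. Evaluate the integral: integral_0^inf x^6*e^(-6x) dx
This is a Gamma integral. Substitute u=6x (du=6 dx):
integral_0^inf x^6*e^(-6x) dx=(1/6^7) integral_0^inf u^6*e^(-u) du
=Gamma(7)/6^7=6!/6^7=720/279936

Answer: 5/1944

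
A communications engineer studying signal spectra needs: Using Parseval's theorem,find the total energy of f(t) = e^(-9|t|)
Parseval's theorem: E=integral |f(t)|^2 dt=(1/2pi) integral |F(omega)|^2 domega
E=integral_{-inf}^{inf} e^(-18|t|) dt=2*integral_0^inf e^(-18t) dt=2/(2*9)=1/9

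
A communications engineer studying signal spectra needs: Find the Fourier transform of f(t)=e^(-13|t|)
Using the standard pair: F{e^(-a|t|)} = 2a/(a^2 + omega^2)
With a = 13: F(omega) = 26/(169 + omega^2)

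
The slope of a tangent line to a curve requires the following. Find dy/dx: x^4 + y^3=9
Differentiate: 4x^3+3y^2·(dy/dx)=0
dy/dx=-4x^3/(3y^2)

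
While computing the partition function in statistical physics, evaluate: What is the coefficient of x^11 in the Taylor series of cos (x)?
cos(x) has only even powers. Coefficient of x^11 = 0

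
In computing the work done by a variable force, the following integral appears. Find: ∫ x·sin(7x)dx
By parts: u=x, dv=sin(7x) dx
du=dx, v=-cos(7x)/7
=-x·cos(7x)/7+sin(7x)/7²+C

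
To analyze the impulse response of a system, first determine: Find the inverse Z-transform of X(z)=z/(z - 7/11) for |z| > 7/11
Standard pair: z/(z-a) <-> a^n*u[n] for causal signals
With a=7/11: x[n]=(7/11)^n*u[n]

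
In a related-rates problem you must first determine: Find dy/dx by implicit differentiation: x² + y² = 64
Differentiate both sides: 2x+2y·(dy/dx) = 0
Solve: dy/dx = -2x/(2y) = -x/y

Answer: dy/dx = -x/y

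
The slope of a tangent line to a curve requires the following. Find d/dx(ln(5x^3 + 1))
Chain rule: d/dx[ln(u)]=u'/u where u=5x^3 + 1
u'=15x^2

Answer: (15x^2)/(5x^3 + 1)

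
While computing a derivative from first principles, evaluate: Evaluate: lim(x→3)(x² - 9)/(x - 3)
Factor: (x² - 9) = (x-3)(x + 3)
Cancel (x-3): lim(x→3) (x + 3) = 6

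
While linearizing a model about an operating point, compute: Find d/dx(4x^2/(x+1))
Quotient rule: (f/g)' = (f'g - fg')/g²
f = 4x^2, f' = 8x
g = x+1, g' = 1

Answer: (8x·(x+1)-4x^2)/(x+1)²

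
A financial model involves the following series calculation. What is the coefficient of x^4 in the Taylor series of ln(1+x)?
ln(1+x)=Σ (-1)^(n+1) x^n/n
Coefficient of x^4=(-1)^5/4=-1/4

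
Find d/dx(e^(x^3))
Chain rule: d/dx[e^u] = e^u · u' where u = x^3
u' = 3x^2

Answer: 3x^2·e^(x^3)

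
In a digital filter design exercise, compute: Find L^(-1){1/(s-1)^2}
L^(-1){1/(s-a)^n}=t^(n-1)·e^(at)/(n-1)!
Here a=1, n=2: t^1·e^(t)/1

Answer: t·e^(t)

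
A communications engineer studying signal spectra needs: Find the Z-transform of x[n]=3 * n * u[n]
Z{n*u[n]}=z/(z-1)^2
By linearity: Z{3*n*u[n]}=3z/(z-1)^2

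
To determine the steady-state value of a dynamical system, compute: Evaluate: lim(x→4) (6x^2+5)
Polynomial is continuous, so substitute x = 4:
6·4^2+5 = 101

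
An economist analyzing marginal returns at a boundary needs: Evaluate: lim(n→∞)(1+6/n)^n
This is the definition of e^6: lim(1+6/n)^n=e^6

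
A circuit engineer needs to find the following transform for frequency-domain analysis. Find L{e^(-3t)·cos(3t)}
First shifting: L{e^(at)f(t)}=F(s-a)
L{cos(3t)}=s/(s²+9)
Shift: (s+3)/((s+3)²+9)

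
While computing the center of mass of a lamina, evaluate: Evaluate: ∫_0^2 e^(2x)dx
Antiderivative: (1/2)e^(2x)
Evaluate: (1/2)(e^4 - 1)

Answer: (e^4 - 1)/2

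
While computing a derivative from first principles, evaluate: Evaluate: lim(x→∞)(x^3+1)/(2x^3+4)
Divide numerator and denominator by x^3:
lim (1 + 1/x^3)/(2 + 4/x^3) = 1/2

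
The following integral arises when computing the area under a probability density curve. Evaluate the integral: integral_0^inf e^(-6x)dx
integral_0^inf e^(-6x) dx=[-1/6 * e^(-6x)]_0^inf
=0 - (-1/6)=1/6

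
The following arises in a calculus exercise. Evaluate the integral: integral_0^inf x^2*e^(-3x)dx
This is a Gamma integral. Substitute u=3x (du=3 dx):
integral_0^inf x^2 * e^(-3x) dx=(1/3^3) integral_0^inf u^2 * e^(-u) du
=Gamma(3)/3^3=2!/3^3=2/27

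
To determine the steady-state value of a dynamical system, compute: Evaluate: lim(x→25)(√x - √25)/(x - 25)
Multiply by conjugate (√x+√25)/(√x+√25):
= (x - 25)/((x - 25)(√x+√25)) = 1/(√x+√25)
As x → 25: 1/(2√25)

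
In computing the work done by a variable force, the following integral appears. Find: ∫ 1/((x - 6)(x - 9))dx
Partial fractions: 1/((x-6)(x-9))=A/(x-6) + B/(x-9)
A=-1/3, B=1/3
∫ [-1/3· 1/(x-6) + 1/3· 1/(x-9)] dx
=(1/3)[ln|x-9| - ln|x-6|] + C

Answer: (1/3)·ln|(x-9)/(x-6)| + C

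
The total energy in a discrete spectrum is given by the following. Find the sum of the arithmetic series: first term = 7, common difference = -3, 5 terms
Last term: a_n = 7 + (5 - 1)·-3 = -5
Sum = n(a_1 + a_n)/2 = 5(7 + (-5))/2 = 5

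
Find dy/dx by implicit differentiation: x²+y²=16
Differentiate both sides: 2x + 2y·(dy/dx) = 0
Solve: dy/dx = -2x/(2y) = -x/y

Answer: dy/dx = -x/y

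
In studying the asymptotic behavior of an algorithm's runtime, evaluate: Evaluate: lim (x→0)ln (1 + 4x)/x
L'Hôpital (0/0): lim 4/(1 + 4x) / 1=4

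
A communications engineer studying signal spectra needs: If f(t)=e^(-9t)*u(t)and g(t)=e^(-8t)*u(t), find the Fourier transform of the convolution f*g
By the convolution theorem: F{f * g} = F(omega) * G(omega)
F(omega) = 1/(9+j * omega), G(omega) = 1/(8+j * omega)
F{f * g} = 1/((9+j * omega)(8+j * omega))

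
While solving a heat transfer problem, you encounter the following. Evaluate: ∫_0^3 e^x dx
Antiderivative: e^x
Evaluate: (e^3 - 1)

Answer: e^3 - 1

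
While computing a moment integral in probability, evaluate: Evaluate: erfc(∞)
erfc(x)=1 - erf(x); erfc(∞)=1 - erf(∞)=1-1=0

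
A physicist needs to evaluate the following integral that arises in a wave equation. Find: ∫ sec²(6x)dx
Since d/dx[tan(6x)]=6sec²(6x), integral=tan(6x)/6 + C

Answer: (1/6)tan(6x) + C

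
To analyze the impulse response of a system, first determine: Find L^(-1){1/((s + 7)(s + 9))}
Partial fractions: 1/((s + 7)(s + 9))=A/(s + 7) + B/(s + 9)
Cover-up: A=1/(s + 9)|_{s=-7}=1/2; B=1/(s + 7)|_{s=-9}=-1/2
L^(-1)=(1/2)e^(-7t) - (1/2)e^(-9t)

Answer: (1/2)(e^(-7t) - e^(-9t))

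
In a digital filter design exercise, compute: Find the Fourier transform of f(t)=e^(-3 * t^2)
The Fourier transform of a Gaussian e^(-a*t^2) is sqrt(pi/a)*e^(-omega^2/(4a)).
With a=3: F(omega)=sqrt(pi/3)*e^(-omega^2/12)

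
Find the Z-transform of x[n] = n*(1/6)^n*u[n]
Using the property Z{n * a^n * u[n]} = az/(z-a)^2
With a = 1/6: X(z) = (1/6)z/(z - 1/6)^2, |z| > 1/6

Answer: (1/6)z/(z - 1/6)^2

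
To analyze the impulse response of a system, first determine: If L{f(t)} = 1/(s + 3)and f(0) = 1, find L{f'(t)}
L{f'(t)} = s·F(s) - f(0) = s/(s + 3) - 1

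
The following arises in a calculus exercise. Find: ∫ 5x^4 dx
Using power rule: ∫ 5x^4 dx=5/5 x^5 + C=x^5 + C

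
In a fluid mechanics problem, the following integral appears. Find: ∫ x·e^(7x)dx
Integration by parts: u=x, dv=e^(7x) dx
du=dx, v=e^(7x)/7
=x·e^(7x)/7 - ∫ e^(7x)/7 dx
=x·e^(7x)/7 - e^(7x)/49 + C

Answer: e^(7x)(x/7 - 1/49) + C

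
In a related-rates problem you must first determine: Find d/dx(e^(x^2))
Chain rule: d/dx[e^u]=e^u · u' where u=x^2
u'=2x

Answer: 2x·e^(x^2)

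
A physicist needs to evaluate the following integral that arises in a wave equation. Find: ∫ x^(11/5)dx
Power rule: ∫ x^(11/5) dx = x^(16/5)/(16/5) + C

Answer: (5/16)·x^(16/5) + C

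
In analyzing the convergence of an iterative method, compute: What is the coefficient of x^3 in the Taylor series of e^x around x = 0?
Taylor series of e^x = Σ x^n/n!
Coefficient of x^3 = 1/3! = 1/6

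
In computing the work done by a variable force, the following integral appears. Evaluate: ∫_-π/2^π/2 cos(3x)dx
Antiderivative: sin(3x)/3
Evaluate at bounds: [sin(3·π/2)/3] - [sin(3·-π/2)/3]
= ((-1) - (1))/3 = -2/3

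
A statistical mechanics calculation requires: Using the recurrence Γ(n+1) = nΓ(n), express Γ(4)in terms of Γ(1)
Γ(4)=3Γ(3)=3·2Γ(2)=...=3!·Γ(1)=6·Γ(1)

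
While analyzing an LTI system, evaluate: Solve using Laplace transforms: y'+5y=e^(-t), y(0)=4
Take L: sY - 4 + 5Y=1/(s + 1)
Y(s + 5)=1/(s + 1) + 4
Y=1/((s + 1)(s + 5)) + 4/(s + 5)
Partial fractions: 1/((s + 1)(s + 5))=(1/4)/(s + 1) - (1/4)/(s + 5)
So Y=(1/4)/(s + 1) + (15/4)/(s + 5)
Inverse Laplace transform (L^(-1){1/(s + 1)}=e^(-t), L^(-1){1/(s + 5)}=e^(-5t)):

Answer: y(t)=(1/4)·e^(-t) + (15/4)·e^(-5t)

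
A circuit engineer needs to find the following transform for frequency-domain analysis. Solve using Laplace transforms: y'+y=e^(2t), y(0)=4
Take L: sY - 4 + Y=1/(s-2)
Y(s + 1)=1/(s-2) + 4
Y=1/((s-2)(s + 1)) + 4/(s + 1)
Partial fractions: 1/((s-2)(s + 1))=(1/3)/(s-2) - (1/3)/(s + 1)
So Y=(1/3)/(s-2) + (11/3)/(s + 1)
Inverse Laplace transform (L^(-1){1/(s-2)}=e^(2t), L^(-1){1/(s + 1)}=e^(-t)):

Answer: y(t)=(1/3)·e^(2t) + (11/3)·e^(-t)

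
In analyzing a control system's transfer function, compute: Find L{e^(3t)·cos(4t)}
First shifting: L{e^(at)f(t)} = F(s-a)
L{cos(4t)} = s/(s² + 16)
Shift: (s-3)/((s-3)² + 16)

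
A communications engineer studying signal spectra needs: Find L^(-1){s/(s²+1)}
L^(-1){s/(s² + w²)} = cos(wt)
Here w = 1

Answer: cos(t)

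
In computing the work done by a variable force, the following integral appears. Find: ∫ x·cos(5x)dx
By parts: u=x, dv=cos(5x) dx
du=dx, v=sin(5x)/5
=x·sin(5x)/5 + cos(5x)/5² + C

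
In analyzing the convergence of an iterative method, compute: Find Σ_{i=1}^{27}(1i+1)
= 1·Σ i+1·27 = 1·378+27 = 405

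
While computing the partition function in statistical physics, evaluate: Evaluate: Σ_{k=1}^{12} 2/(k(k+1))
Partial fractions: 2/(k(k + 1)) = 2/k - 2/(k + 1)
Telescoping sum: 2(1 - 1/13) = 2·12/13

Answer: 24/13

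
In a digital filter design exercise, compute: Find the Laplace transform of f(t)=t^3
L{t^n}=n!/s^(n + 1)
L{t^3}=3!/s^4=6/s^4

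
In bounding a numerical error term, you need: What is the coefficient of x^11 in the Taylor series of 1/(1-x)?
1/(1-x)=Σ x^n for |x|<1
All coefficients are 1

Answer: 1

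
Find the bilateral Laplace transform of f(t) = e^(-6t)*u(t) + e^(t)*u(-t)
For e^(-6t) * u(t): L=1/(s+6), Re(s) > -6
For e^(t) * u(-t): L=-1/(s-1), Re(s) < 1
Combined: F(s)=1/(s+6)-1/(s-1), -6 < Re(s) < 1

Answer: 1/(s+6)-1/(s-1), ROC: -6 < Re(s) < 1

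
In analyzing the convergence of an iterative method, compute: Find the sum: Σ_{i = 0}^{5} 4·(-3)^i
Geometric series: S=a(1 - r^n)/(1 - r)
a=4, r=-3, n=6
S=4(1 - 729)/4=-728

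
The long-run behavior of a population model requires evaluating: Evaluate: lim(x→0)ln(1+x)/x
L'Hôpital (0/0): lim 1/(1 + x) / 1 = 1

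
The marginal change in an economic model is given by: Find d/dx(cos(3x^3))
Chain rule: d/dx[cos(u)]=-sin(u)·u' where u=3x^3
u'=9x^2

Answer: -9x^2·sin(3x^3)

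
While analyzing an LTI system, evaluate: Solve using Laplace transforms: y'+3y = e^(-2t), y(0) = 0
Take L: sY - 0+3Y=1/(s+2)
Y(s+3)=1/(s+2)+0
Y=1/((s+2)(s+3))+0/(s+3)
Partial fractions: 1/((s+2)(s+3))=1/(s+2)-1/(s+3)
So Y=1/(s+2)-1/(s+3)
Inverse Laplace transform (L^(-1){1/(s+2)}=e^(-2t), L^(-1){1/(s+3)}=e^(-3t)):

Answer: y(t)=1·e^(-2t) - e^(-3t)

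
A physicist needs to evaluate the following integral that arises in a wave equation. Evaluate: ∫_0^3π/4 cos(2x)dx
Antiderivative: sin(2x)/2
Evaluate at bounds: [sin(2·3π/4)/2] - [sin(2·0)/2]
=((-1) - (0))/2=-1/2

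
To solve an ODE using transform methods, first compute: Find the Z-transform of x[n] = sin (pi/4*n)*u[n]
Z{sin(w0*n)*u[n]} = z*sin(w0)/(z^2 - 2z*cos(w0) + 1)
With w0 = pi/4: X(z) = z*sin(pi/4)/(z^2 - 2z*cos(pi/4) + 1)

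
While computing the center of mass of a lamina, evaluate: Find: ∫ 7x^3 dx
Using power rule: ∫ 7x^3 dx = 7/4 x^4 + C = (7/4)x^4 + C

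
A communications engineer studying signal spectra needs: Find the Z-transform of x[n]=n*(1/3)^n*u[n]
Using the property Z{n * a^n * u[n]}=az/(z-a)^2
With a=1/3: X(z)=(1/3)z/(z - 1/3)^2, |z| > 1/3

Answer: (1/3)z/(z - 1/3)^2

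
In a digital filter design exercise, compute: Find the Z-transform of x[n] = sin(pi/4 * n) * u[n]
Z{sin(w0 * n) * u[n]}=z * sin(w0)/(z^2 - 2z * cos(w0) + 1)
With w0=pi/4: X(z)=z * sin(pi/4)/(z^2 - 2z * cos(pi/4) + 1)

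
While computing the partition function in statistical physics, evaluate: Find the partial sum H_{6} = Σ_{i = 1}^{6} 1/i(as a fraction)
H_6=1+1/2+1/3+...+1/6
=49/20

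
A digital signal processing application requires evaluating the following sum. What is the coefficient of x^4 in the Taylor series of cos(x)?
cos(x)=Σ (-1)^k x^(2k)/(2k)!
For x^4: (-1)^2/4!=1/24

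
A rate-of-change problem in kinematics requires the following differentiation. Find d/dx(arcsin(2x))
d/dx[arcsin(u)]=u'/√(1-u²), u=2x, u'=2

Answer: 2/√(1-4x²)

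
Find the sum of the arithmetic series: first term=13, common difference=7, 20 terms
Last term: a_n = 13 + (20 - 1)·7 = 146
Sum = n(a_1 + a_n)/2 = 20(13 + 146)/2 = 1590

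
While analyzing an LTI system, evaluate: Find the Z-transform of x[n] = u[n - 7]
Using the time-shift property: Z{u[n-7]}=z^(-7) * z/(z-1)
=z^(-6)/(z-1)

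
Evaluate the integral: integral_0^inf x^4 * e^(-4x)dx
This is a Gamma integral. Substitute u=4x (du=4 dx):
integral_0^inf x^4*e^(-4x) dx=(1/4^5) integral_0^inf u^4*e^(-u) du
=Gamma(5)/4^5=4!/4^5=24/1024

Answer: 3/128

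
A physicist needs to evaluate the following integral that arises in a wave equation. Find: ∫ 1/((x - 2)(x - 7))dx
Partial fractions: 1/((x-2)(x-7))=A/(x-2) + B/(x-7)
A=-1/5, B=1/5
∫ [-1/5· 1/(x-2) + 1/5· 1/(x-7)] dx
=(1/5)[ln|x-7| - ln|x-2|] + C

Answer: (1/5)·ln|(x-7)/(x-2)| + C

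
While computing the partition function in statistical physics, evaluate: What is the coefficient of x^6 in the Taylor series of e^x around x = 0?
Taylor series of e^x = Σ x^n/n!
Coefficient of x^6 = 1/6! = 1/720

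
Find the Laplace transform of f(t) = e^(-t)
L{e^(at)} = 1/(s-a)
L{e^(-t)} = 1/(s + 1)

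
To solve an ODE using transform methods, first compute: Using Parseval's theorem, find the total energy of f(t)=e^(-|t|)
Parseval's theorem: E = integral |f(t)|^2 dt = (1/2pi) integral |F(omega)|^2 domega
E = integral_{-inf}^{inf} e^(-2|t|) dt = 2*integral_0^inf e^(-2t) dt = 2/(2*1) = 1/1

Answer: 1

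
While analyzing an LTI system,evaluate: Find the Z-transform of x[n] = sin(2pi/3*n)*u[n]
Z{sin(w0 * n) * u[n]}=z * sin(w0)/(z^2 - 2z * cos(w0) + 1)
With w0=2pi/3: X(z)=z * sin(2pi/3)/(z^2 - 2z * cos(2pi/3) + 1)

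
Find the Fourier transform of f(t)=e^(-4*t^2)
The Fourier transform of a Gaussian e^(-a*t^2) is sqrt(pi/a)*e^(-omega^2/(4a)).
With a = 4: F(omega) = sqrt(pi)/2*e^(-omega^2/16)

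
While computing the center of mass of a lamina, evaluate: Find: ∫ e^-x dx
Since d/dx[e^-x] = - e^-x, we get -1e^-x + C

Answer: -e^-x + C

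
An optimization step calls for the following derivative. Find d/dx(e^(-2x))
Chain rule: d/dx[e^u]=e^u · u' where u=-2x
u'=-2

Answer: -2·e^(-2x)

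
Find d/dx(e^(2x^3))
Chain rule: d/dx[e^u] = e^u · u' where u = 2x^3
u' = 6x^2

Answer: 6x^2·e^(2x^3)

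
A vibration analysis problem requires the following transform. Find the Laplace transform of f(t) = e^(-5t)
L{e^(at)} = 1/(s-a)
L{e^(-5t)} = 1/(s+5)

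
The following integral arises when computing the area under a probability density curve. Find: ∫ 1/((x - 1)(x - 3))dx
Partial fractions: 1/((x-1)(x-3)) = A/(x-1)+B/(x-3)
A = -1/2, B = 1/2
∫ [-1/2· 1/(x-1)+1/2· 1/(x-3)] dx
= (1/2)[ln|x-3| - ln|x-1|]+C

Answer: (1/2)·ln|(x-3)/(x-1)|+C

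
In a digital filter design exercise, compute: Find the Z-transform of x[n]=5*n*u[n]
Z{n*u[n]} = z/(z-1)^2
By linearity: Z{5*n*u[n]} = 5z/(z-1)^2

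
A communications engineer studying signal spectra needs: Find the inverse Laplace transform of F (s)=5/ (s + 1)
L^(-1){5/(s-a)} = c·e^(at)
Here a = -1, c = 5

Answer: 5e^(-t)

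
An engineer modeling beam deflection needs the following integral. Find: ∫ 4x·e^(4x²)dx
Let u = 4x², du = 8x dx
∫ (1/2)e^u du = e^u/2 + C

Answer: e^(4x²)/2 + C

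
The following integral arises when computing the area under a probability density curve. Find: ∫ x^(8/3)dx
Power rule: ∫ x^(8/3) dx=x^(11/3)/(11/3) + C

Answer: (3/11)·x^(11/3) + C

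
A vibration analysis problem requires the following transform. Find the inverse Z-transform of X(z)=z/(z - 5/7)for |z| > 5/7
Standard pair: z/(z-a) <-> a^n*u[n] for causal signals
With a = 5/7: x[n] = (5/7)^n*u[n]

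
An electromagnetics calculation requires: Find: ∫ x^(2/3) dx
Power rule: ∫ x^(2/3) dx = x^(5/3)/(5/3)+C

Answer: (3/5)·x^(5/3)+C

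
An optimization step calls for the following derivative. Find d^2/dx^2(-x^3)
Apply power rule 2 times:
d^1: -3x^2
d^2: -6x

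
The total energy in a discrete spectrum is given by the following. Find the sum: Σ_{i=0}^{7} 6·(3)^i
Geometric series: S = a(1 - r^n)/(1 - r)
a = 6, r = 3, n = 8
S = 6(1-6561)/-2 = 19680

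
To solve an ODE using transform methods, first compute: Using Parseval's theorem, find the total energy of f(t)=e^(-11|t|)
Parseval's theorem: E = integral |f(t)|^2 dt = (1/2pi) integral |F(omega)|^2 domega
E = integral_{-inf}^{inf} e^(-22|t|) dt = 2*integral_0^inf e^(-22t) dt = 2/(2*11) = 1/11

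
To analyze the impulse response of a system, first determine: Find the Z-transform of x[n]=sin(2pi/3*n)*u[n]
Z{sin(w0*n)*u[n]} = z*sin(w0)/(z^2-2z*cos(w0)+1)
With w0 = 2pi/3: X(z) = z*sin(2pi/3)/(z^2-2z*cos(2pi/3)+1)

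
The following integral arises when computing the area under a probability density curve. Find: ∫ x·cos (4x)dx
By parts: u = x, dv = cos(4x) dx
du = dx, v = sin(4x)/4
= x·sin(4x)/4 + cos(4x)/4² + C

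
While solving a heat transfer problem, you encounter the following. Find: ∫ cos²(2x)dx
Using identity cos²(u) = (1+cos(2u))/2:
∫ (1+cos(4x))/2 dx = x/2+sin(4x)/8+C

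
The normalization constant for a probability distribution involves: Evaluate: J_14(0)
J_n(0)=0 for all n > 0 (Bessel function of first kind)
J_14(0)=0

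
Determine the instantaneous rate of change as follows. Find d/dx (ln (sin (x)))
Chain rule: d/dx[ln(u)]=u'/u where u=sin(x)
u'=cos(x)

Answer: (cos(x))/(sin(x))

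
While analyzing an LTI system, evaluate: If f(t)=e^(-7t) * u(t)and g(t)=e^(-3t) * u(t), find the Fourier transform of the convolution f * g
By the convolution theorem: F{f*g}=F(omega)*G(omega)
F(omega)=1/(7 + j*omega), G(omega)=1/(3 + j*omega)
F{f*g}=1/((7 + j*omega)(3 + j*omega))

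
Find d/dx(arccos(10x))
d/dx[arccos(u)] = -u'/√(1-u²), u = 10x, u' = 10

Answer: -10/√(1-100x²)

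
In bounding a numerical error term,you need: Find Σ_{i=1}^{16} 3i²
=3·n(n+1)(2n+1)/6=3·16·17·33/6=4488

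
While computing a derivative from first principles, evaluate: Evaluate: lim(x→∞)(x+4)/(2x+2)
Divide numerator and denominator by x:
lim (1 + 4/x)/(2 + 2/x)=1/2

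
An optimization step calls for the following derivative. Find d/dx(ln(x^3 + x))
Chain rule: d/dx[ln(u)]=u'/u where u=x^3+x
u'=3x^2+1

Answer: (3x^2+1)/(x^3+x)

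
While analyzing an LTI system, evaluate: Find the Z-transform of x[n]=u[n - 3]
Using the time-shift property: Z{u[n-3]}=z^(-3)*z/(z-1)
=z^(-2)/(z-1)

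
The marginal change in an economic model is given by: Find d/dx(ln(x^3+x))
Chain rule: d/dx[ln(u)]=u'/u where u=x^3+x
u'=3x^2+1

Answer: (3x^2+1)/(x^3+x)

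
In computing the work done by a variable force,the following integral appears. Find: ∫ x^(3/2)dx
Power rule: ∫ x^(3/2) dx = x^(5/2)/(5/2)+C

Answer: (2/5)·x^(5/2)+C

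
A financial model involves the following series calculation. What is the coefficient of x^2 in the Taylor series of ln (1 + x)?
ln(1+x)=Σ (-1)^(n+1) x^n/n
Coefficient of x^2=(-1)^3/2=-1/2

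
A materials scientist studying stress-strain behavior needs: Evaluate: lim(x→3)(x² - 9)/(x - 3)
Factor: (x² - 9)=(x-3)(x + 3)
Cancel (x-3): lim(x→3) (x + 3)=6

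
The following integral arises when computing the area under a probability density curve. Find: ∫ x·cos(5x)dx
By parts: u=x, dv=cos(5x) dx
du=dx, v=sin(5x)/5
=x·sin(5x)/5+cos(5x)/5²+C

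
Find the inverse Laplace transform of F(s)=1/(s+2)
L^(-1){1/(s-a)} = c·e^(at)
Here a = -2, c = 1

Answer: e^(-2t)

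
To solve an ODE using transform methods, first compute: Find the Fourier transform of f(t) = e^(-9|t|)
Using the standard pair: F{e^(-a|t|)}=2a/(a^2 + omega^2)
With a=9: F(omega)=18/(81 + omega^2)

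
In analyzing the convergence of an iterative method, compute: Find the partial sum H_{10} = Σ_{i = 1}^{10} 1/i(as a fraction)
H_10=1 + 1/2 + 1/3 + ... + 1/10
=7381/2520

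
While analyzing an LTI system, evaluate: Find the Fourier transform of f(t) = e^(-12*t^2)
The Fourier transform of a Gaussian e^(-a*t^2) is sqrt(pi/a)*e^(-omega^2/(4a)).
With a = 12: F(omega) = sqrt(pi/12)*e^(-omega^2/48)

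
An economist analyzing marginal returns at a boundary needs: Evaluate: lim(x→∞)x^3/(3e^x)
Apply L'Hôpital 3 times (∞/∞ each time):
Eventually get 3!/(3e^x) → 0

Answer: 0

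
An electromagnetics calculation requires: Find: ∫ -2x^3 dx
Using power rule: ∫ -2x^3 dx=-2/4 x^4+C=(-1/2)x^4+C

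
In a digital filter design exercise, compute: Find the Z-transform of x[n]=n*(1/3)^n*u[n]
Using the property Z{n * a^n * u[n]}=az/(z-a)^2
With a=1/3: X(z)=(1/3)z/(z - 1/3)^2, |z| > 1/3

Answer: (1/3)z/(z - 1/3)^2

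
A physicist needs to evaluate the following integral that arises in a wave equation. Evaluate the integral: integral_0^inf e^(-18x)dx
integral_0^inf e^(-18x) dx=[-1/18*e^(-18x)]_0^inf
=0 - (-1/18)=1/18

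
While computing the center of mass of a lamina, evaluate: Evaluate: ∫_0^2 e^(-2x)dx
Antiderivative: (1/(-2))e^(-2x)
Evaluate: (1/(-2))(e^-4 - 1)

Answer: (e^-4 - 1)/(-2)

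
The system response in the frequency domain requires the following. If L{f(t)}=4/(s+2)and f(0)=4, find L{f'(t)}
L{f'(t)} = s·F(s) - f(0) = 4s/(s+2)-4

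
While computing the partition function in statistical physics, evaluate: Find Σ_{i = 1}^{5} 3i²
=3·n(n + 1)(2n + 1)/6=3·5·6·11/6=165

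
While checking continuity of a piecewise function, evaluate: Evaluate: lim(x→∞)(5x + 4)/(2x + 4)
Divide numerator and denominator by x:
lim (5+4/x)/(2+4/x) = 5/2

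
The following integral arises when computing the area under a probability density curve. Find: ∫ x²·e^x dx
Integration by parts twice:
First: u=x², dv=e^x dx => x²e^x - 2∫ xe^x dx
Second: u=x, dv=e^x dx => xe^x - e^x
Combining: x²e^x - 2xe^x + 2e^x + C

Answer: e^x(x² - 2x + 2) + C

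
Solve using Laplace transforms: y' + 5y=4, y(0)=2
Take L of both sides: sY(s)-2+5Y(s)=4/s
Y(s)(s+5)=4/s+2
Y(s)=4/(s(s+5))+2/(s+5)
Partial fractions: 4/(s(s+5))=(4/5)/s - (4/5)/(s+5)
So Y(s)=(4/5)/s+(6/5)/(s+5)
Inverse transform (L^(-1){1/s}=1, L^(-1){1/(s+5)}=e^(-5t)):

Answer: y(t)=4/5+(6/5)·e^(-5t)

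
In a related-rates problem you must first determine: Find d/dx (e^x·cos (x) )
Product rule: (fg)' = f'g+fg'
f = e^x, f' = e^x
g = cos(x), g' = -sin(x)

Answer: e^x·cos(x) - e^x·sin(x)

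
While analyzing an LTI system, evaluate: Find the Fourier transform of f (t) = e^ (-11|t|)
Using the standard pair: F{e^(-a|t|)}=2a/(a^2+omega^2)
With a=11: F(omega)=22/(121+omega^2)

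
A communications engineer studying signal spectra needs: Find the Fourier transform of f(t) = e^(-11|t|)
Using the standard pair: F{e^(-a|t|)}=2a/(a^2 + omega^2)
With a=11: F(omega)=22/(121 + omega^2)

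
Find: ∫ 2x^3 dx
Using power rule: ∫ 2x^3 dx = 2/4 x^4+C = (1/2)x^4+C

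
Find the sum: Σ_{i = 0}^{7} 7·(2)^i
Geometric series: S = a(1 - r^n)/(1 - r)
a = 7, r = 2, n = 8
S = 7(1-256)/-1 = 1785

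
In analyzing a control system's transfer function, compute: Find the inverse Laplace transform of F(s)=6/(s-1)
L^(-1){6/(s-a)} = c·e^(at)
Here a = 1, c = 6

Answer: 6e^(t)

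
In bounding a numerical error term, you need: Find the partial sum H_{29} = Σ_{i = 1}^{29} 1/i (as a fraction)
H_29 = 1+1/2+1/3+...+1/29
= 9227046511387/2329089562800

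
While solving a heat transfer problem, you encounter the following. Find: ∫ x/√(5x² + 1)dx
Let u = 5x²+1, du = 10x dx
∫ (1/10)·u^(-1/2) du = √u/5+C

Answer: √(5x²+1)/5+C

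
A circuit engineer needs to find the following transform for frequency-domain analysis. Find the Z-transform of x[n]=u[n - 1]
Using the time-shift property: Z{u[n-1]} = z^(-1) * z/(z-1)
= z^(0)/(z-1)

Answer: 1/(z-1)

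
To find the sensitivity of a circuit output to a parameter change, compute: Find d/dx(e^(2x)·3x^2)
Product rule: (fg)' = f'g + fg'
f = e^(2x), f' = 2·e^(2x)
g = 3x^2, g' = 6x

Answer: 6·e^(2x)·x^2 + 6·e^(2x)·x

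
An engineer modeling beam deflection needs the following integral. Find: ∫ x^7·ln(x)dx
By parts: u=ln(x), dv=x^7 dx
du=1/x dx, v=x^8/8
=x^8·ln(x)/8 - ∫ x^7/8 dx
=x^8·ln(x)/8 - x^8/64 + C

Answer: x^8(ln(x)/8 - 1/64) + C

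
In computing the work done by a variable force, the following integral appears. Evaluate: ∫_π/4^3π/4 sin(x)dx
Antiderivative: -cos(x)
Evaluate at bounds: [-cos(1·3π/4)/1] - [-cos(1·π/4)/1]
= (-(-√2/2) + (√2/2))/1 = √2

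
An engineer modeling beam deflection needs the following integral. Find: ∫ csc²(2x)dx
Since d/dx[-cot(2x)]=2csc²(2x), integral=-cot(2x)/2+C

Answer: (-1/2)cot(2x)+C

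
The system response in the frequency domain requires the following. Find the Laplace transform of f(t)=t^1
L{t^n} = n!/s^(n + 1)
L{t^1} = 1!/s^2 = 1/s^2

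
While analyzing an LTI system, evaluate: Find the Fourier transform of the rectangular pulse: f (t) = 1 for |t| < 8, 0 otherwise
F(omega)=integral from -8 to 8 of e^(-j * omega * t) dt
=2 * sin(8 * omega)/omega=16 * sinc(8 * omega/pi)

Answer: 2 * sin(8 * omega)/omega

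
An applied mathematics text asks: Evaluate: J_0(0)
J_0(0)=1 (Bessel function of first kind at origin)

Answer: 1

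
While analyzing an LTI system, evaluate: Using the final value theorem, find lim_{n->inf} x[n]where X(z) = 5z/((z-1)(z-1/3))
Final value theorem: lim x[n]=lim_{z->1} (z-1)*X(z)
(z-1)*X(z)=5z/(z-1/3)
As z->1: 5/(1-1/3)=5/(2/3)=15/2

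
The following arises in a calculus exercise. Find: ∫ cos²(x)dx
Using identity cos²(u)=(1+cos(2u))/2:
∫ (1+cos(2x))/2 dx=x/2+sin(2x)/4+C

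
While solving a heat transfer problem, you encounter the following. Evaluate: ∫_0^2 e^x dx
Antiderivative: e^x
Evaluate: (e^2-1)

Answer: e^2-1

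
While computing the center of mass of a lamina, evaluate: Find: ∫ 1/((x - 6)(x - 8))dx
Partial fractions: 1/((x-6)(x-8)) = A/(x-6) + B/(x-8)
A = -1/2, B = 1/2
∫ [-1/2· 1/(x-6) + 1/2· 1/(x-8)] dx
= (1/2)[ln|x-8| - ln|x-6|] + C

Answer: (1/2)·ln|(x-8)/(x-6)| + C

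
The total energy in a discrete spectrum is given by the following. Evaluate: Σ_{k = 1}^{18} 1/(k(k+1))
Partial fractions: 1/(k(k + 1)) = 1/k - 1/(k + 1)
Telescoping sum: 1(1 - 1/19) = 1·18/19

Answer: 18/19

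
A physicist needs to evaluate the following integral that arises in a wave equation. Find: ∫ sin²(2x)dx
Using identity sin²(u) = (1 - cos(2u))/2:
∫ (1 - cos(4x))/2 dx = x/2 - sin(4x)/8+C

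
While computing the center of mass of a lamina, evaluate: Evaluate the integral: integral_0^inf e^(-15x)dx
integral_0^inf e^(-15x) dx=[-1/15*e^(-15x)]_0^inf
=0 - (-1/15)=1/15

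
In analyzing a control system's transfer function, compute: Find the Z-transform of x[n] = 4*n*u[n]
Z{n*u[n]} = z/(z-1)^2
By linearity: Z{4*n*u[n]} = 4z/(z-1)^2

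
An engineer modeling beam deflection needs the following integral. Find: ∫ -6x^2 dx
Using power rule: ∫ -6x^2 dx = -6/3 x^3 + C = -2x^3 + C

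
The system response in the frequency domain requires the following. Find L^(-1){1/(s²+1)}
L^(-1){w/(s² + w²)}=sin(wt)
Here w=1

Answer: sin(t)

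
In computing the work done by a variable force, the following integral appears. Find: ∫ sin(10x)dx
Using substitution u=10x: ∫ sin(u) du/10=-cos(u)/10 + C

Answer: (-1/10)cos(10x) + C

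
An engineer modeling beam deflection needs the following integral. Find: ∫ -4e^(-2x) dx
Since d/dx[e^(-2x)] = -2e^(-2x), we get 2 e^(-2x) + C

Answer: 2e^(-2x) + C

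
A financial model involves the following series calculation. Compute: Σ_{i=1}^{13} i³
Using formula: Σ i^3=[n(n + 1)/2]²=[13·14/2]²=8281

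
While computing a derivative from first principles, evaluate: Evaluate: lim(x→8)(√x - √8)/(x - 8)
Multiply by conjugate (√x+√8)/(√x+√8):
=(x - 8)/((x - 8)(√x+√8))=1/(√x+√8)
As x → 8: 1/(2√8)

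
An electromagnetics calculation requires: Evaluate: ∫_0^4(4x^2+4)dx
Step 1: Find antiderivative F(x) = (4/3)x^3+4x
Step 2: F(4) - F(0) = 304/3 - (0) = 304/3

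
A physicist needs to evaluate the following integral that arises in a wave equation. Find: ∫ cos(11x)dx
Using substitution u = 11x: ∫ cos(u) du/11 = sin(u)/11 + C

Answer: (1/11)sin(11x) + C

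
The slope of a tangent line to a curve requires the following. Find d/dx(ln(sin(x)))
Chain rule: d/dx[ln(u)] = u'/u where u = sin(x)
u' = cos(x)

Answer: (cos(x))/(sin(x))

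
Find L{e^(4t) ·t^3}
First shifting: L{e^(at)f(t)}=F(s-a)
L{t^3}=6/s^4
Shift s → s-4: 6/(s-4)^4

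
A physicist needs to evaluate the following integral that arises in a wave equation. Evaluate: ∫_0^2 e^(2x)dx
Antiderivative: (1/2)e^(2x)
Evaluate: (1/2)(e^4 - 1)

Answer: (e^4 - 1)/2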